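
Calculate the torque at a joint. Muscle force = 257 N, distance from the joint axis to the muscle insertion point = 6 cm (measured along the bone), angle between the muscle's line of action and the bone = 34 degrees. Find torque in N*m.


Torque = F * d * sin(theta)   (moment arm = d*sin(theta))
d = 6 cm = 0.06 m
Torque = 257 * 0.06 * sin(34)
Torque = 8.623 N*m


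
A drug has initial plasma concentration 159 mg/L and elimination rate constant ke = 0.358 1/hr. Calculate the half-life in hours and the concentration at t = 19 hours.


t_half = ln(2) / ke = 0.693147 / 0.358 = 1.936 hr
C(t) = C0 * exp(-ke*t) = 159 * exp(-0.358*19)
C(19) = 0.1767 mg/L


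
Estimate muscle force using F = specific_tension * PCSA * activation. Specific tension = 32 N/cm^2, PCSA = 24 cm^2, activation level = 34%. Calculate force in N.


F = sigma * PCSA * activation
F = 32 * 24 * 0.34
F = 261.1 N


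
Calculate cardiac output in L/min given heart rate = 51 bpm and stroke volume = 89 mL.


CO = HR * SV
CO = 51 * 89 / 1000
CO = 4.539 L/min


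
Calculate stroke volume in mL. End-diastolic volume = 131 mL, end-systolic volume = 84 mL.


SV = EDV - ESV
SV = 131 - 84
SV = 47 mL


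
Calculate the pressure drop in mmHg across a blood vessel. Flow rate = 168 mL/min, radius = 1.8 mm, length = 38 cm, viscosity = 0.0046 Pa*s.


dP = 8*mu*L*Q / (pi*r^4)
Q = 168 mL/min = 2.8e-06 m^3/s
dP = 1187.27 Pa = 1187.27 / 133.322 mmHg = 8.905 mmHg


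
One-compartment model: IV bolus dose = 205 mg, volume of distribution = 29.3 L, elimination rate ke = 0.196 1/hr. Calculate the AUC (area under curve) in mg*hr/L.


C0 = Dose/Vd = 205/29.3 = 6.99659 mg/L
AUC = C0/ke = 6.99659/0.196
AUC = 35.7 mg*hr/L


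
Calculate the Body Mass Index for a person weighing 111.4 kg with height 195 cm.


BMI = weight / height^2
height = 195 cm = 1.95 m
BMI = 111.4 / 1.95^2
BMI = 29.3 kg/m^2


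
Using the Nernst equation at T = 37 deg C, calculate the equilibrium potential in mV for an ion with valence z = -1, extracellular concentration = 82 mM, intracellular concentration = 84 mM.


E = (RT/(zF)) * ln(C_out/C_in)
T = 37 + 273.15 = 310.15 K
E = (8.314 * 310.15 / (-1 * 96485)) * ln(82/84)
E = 0.644 mV


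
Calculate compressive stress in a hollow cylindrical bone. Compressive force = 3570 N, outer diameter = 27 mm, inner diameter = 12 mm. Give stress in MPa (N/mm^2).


A = pi*(r_o^2 - r_i^2)
r_o = 13.5 mm, r_i = 6 mm
A = 459.458 mm^2
sigma = F/A = 3570 / 459.458
sigma = 7.77 MPa


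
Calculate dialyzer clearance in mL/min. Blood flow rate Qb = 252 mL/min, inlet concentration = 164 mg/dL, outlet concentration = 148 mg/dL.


K = Qb * (Cb_in - Cb_out) / Cb_in
K = 252 * (164 - 148) / 164
K = 24.59 mL/min


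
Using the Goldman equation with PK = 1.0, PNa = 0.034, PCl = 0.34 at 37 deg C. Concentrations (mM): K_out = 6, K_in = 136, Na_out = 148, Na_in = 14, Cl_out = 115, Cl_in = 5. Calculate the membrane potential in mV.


Vm = (RT/F)*ln((PK*Ko + PNa*Nao + PCl*Cli)/(PK*Ki + PNa*Nai + PCl*Clo))
Numer = 12.732, Denom = 175.576
Vm = -70.13 mV


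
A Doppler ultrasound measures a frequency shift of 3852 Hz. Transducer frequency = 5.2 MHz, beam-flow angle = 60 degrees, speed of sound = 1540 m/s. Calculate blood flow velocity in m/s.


v = fd * c / (2 * f0 * cos(theta))
v = 3852 * 1540 / (2 * 5.2000e+06 * cos(60))
v = 1.141 m/s


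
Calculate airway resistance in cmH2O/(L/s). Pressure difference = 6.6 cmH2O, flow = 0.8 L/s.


R = dP / flow
R = 6.6 / 0.8
R = 8.25 cmH2O/(L/s)


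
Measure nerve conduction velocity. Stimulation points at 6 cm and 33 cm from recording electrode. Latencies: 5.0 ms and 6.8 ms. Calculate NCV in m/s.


Distance = (33 - 6) / 100 = 0.27 m
dt = (6.8 - 5.0) / 1000 = 0.0018 s
NCV = dist / dt = 150 m/s


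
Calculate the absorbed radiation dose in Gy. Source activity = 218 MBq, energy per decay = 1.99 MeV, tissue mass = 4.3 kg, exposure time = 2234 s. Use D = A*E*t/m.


A = 218 MBq = 2.1800e+08 Bq
E = 1.99 MeV = 3.18798e-13 J
D = A*E*t/m = 2.1800e+08*3.18798e-13*2234/4.3
D = 0.03611 Gy


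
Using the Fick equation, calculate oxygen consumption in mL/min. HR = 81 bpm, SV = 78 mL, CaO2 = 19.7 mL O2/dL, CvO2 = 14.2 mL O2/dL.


CO = HR*SV = 81*78/1000 = 6.318 L/min
a-v O2 diff = 19.7 - 14.2 = 5.5 mL/dL
VO2 = CO * (CaO2-CvO2) * 10 dL/L
VO2 = 6.318 * 5.5 * 10
VO2 = 347.5 mL/min


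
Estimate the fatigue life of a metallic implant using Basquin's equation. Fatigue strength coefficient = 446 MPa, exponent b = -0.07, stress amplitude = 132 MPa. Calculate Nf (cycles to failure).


sigma_a = sigma_f' * (2Nf)^b
2Nf = (sigma_a/sigma_f')^(1/b)
2Nf = (132/446)^(1/-0.07)
2Nf = 35787185
Nf = 1.7894e+07


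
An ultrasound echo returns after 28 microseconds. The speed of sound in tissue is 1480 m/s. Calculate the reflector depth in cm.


depth = c * t / 2
t = 28 us = 2.8000e-05 s
depth = 1480 * 2.8000e-05 / 2
depth = 0.02072 m = 2.072 cm


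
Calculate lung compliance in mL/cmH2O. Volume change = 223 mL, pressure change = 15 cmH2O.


C = dV / dP
C = 223 / 15
C = 14.87 mL/cmH2O


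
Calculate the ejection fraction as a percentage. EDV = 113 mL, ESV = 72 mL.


SV = EDV - ESV = 113 - 72 = 41 mL
EF = SV/EDV * 100 = 41/113 * 100
EF = 36.28%


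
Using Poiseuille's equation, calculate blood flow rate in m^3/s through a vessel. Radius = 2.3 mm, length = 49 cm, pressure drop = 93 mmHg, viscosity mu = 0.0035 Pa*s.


Q = pi*r^4*dP / (8*mu*L)
r = 0.0023 m, L = 0.49 m
dP = 93 mmHg = 12398.946 Pa
Q = 7.9450e-05 m^3/s


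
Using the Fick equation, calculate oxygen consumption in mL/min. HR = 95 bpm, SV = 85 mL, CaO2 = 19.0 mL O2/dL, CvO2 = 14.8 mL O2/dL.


CO = HR*SV = 95*85/1000 = 8.075 L/min
a-v O2 diff = 19.0 - 14.8 = 4.2 mL/dL
VO2 = CO * (CaO2-CvO2) * 10 dL/L
VO2 = 8.075 * 4.2 * 10
VO2 = 339.1 mL/min


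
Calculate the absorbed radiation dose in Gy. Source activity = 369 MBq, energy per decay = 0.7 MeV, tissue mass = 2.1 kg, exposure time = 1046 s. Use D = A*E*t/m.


A = 369 MBq = 3.6900e+08 Bq
E = 0.7 MeV = 1.1214e-13 J
D = A*E*t/m = 3.6900e+08*1.1214e-13*1046/2.1
D = 0.02061 Gy


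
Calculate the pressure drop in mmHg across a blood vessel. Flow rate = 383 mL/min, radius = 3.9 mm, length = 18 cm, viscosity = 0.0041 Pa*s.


dP = 8*mu*L*Q / (pi*r^4)
Q = 383 mL/min = 6.38333e-06 m^3/s
dP = 51.8544 Pa = 51.8544 / 133.322 mmHg = 0.3889 mmHg


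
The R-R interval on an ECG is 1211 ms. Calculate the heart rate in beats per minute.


HR = 60 / RR_interval(s)
RR = 1211 ms = 1.211 s
HR = 60 / 1.211 = 49.55 bpm


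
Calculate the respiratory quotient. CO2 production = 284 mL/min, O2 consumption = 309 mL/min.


RQ = VCO2 / VO2
RQ = 284 / 309
RQ = 0.9191


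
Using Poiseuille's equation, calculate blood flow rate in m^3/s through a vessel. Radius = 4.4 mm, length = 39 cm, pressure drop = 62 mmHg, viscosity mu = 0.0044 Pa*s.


Q = pi*r^4*dP / (8*mu*L)
r = 0.0044 m, L = 0.39 m
dP = 62 mmHg = 8265.964 Pa
Q = 7.0900e-04 m^3/s


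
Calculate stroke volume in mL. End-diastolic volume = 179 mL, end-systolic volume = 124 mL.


SV = EDV - ESV
SV = 179 - 124
SV = 55 mL


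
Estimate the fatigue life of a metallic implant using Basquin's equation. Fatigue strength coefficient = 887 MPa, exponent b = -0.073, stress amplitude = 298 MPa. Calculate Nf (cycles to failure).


sigma_a = sigma_f' * (2Nf)^b
2Nf = (sigma_a/sigma_f')^(1/b)
2Nf = (298/887)^(1/-0.073)
2Nf = 3084195.2
Nf = 1.5421e+06


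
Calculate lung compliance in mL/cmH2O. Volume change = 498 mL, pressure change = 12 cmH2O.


C = dV / dP
C = 498 / 12
C = 41.5 mL/cmH2O


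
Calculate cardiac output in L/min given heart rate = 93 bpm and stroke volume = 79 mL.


CO = HR * SV
CO = 93 * 79 / 1000
CO = 7.347 L/min


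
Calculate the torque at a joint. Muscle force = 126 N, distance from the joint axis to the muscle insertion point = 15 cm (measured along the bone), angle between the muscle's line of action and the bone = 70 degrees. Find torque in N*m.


Torque = F * d * sin(theta)   (moment arm = d*sin(theta))
d = 15 cm = 0.15 m
Torque = 126 * 0.15 * sin(70)
Torque = 17.76 N*m


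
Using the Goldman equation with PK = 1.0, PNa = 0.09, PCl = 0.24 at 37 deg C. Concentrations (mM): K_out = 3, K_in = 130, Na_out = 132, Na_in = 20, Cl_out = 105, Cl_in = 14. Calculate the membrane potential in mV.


Vm = (RT/F)*ln((PK*Ko + PNa*Nao + PCl*Cli)/(PK*Ki + PNa*Nai + PCl*Clo))
Numer = 18.24, Denom = 157
Vm = -57.53 mV


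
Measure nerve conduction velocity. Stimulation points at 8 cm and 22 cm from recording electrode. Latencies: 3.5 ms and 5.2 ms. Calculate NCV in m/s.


Distance = (22 - 8) / 100 = 0.14 m
dt = (5.2 - 3.5) / 1000 = 0.0017 s
NCV = dist / dt = 82.35 m/s


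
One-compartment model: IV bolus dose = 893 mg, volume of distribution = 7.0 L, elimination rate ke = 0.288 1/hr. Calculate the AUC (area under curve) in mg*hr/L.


C0 = Dose/Vd = 893/7.0 = 127.571 mg/L
AUC = C0/ke = 127.571/0.288
AUC = 443 mg*hr/L


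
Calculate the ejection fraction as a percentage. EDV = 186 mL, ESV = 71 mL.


SV = EDV - ESV = 186 - 71 = 115 mL
EF = SV/EDV * 100 = 115/186 * 100
EF = 61.83%


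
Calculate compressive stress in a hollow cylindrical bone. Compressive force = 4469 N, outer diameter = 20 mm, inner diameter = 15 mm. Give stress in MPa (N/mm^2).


A = pi*(r_o^2 - r_i^2)
r_o = 10 mm, r_i = 7.5 mm
A = 137.445 mm^2
sigma = F/A = 4469 / 137.445
sigma = 32.51 MPa


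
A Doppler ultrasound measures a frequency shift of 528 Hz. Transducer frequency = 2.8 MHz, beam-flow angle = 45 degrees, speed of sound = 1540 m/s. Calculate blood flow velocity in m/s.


v = fd * c / (2 * f0 * cos(theta))
v = 528 * 1540 / (2 * 2.8000e+06 * cos(45))
v = 0.2053 m/s


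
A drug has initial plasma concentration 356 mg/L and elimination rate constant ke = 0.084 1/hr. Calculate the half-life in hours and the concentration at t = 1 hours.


t_half = ln(2) / ke = 0.693147 / 0.084 = 8.252 hr
C(t) = C0 * exp(-ke*t) = 356 * exp(-0.084*1)
C(1) = 327.3 mg/L


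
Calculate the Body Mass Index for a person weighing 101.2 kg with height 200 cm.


BMI = weight / height^2
height = 200 cm = 2 m
BMI = 101.2 / 2^2
BMI = 25.3 kg/m^2


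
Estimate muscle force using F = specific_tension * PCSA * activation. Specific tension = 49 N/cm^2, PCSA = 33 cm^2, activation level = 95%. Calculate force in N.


F = sigma * PCSA * activation
F = 49 * 33 * 0.95
F = 1536 N


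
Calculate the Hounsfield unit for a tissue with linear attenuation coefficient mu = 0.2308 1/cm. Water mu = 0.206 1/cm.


HU = ((mu_tissue - mu_water) / mu_water) * 1000
HU = ((0.2308 - 0.206) / 0.206) * 1000
HU = 120.4


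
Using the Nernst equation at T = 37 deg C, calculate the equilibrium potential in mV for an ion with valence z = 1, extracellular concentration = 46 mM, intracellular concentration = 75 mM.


E = (RT/(zF)) * ln(C_out/C_in)
T = 37 + 273.15 = 310.15 K
E = (8.314 * 310.15 / (1 * 96485)) * ln(46/75)
E = -13.06 mV


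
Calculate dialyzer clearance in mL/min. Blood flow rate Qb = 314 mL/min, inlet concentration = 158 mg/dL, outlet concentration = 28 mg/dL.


K = Qb * (Cb_in - Cb_out) / Cb_in
K = 314 * (158 - 28) / 158
K = 258.4 mL/min


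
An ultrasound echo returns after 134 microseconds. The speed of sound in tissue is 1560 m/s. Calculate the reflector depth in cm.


depth = c * t / 2
t = 134 us = 1.3400e-04 s
depth = 1560 * 1.3400e-04 / 2
depth = 0.10452 m = 10.452 cm


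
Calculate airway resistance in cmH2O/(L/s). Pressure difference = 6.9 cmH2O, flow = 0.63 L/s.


R = dP / flow
R = 6.9 / 0.63
R = 10.95 cmH2O/(L/s)


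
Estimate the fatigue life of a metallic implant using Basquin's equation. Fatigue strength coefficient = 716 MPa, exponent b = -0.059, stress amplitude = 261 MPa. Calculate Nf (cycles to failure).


sigma_a = sigma_f' * (2Nf)^b
2Nf = (sigma_a/sigma_f')^(1/b)
2Nf = (261/716)^(1/-0.059)
2Nf = 26813142
Nf = 1.3407e+07


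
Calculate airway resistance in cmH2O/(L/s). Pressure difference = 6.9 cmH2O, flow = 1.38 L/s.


R = dP / flow
R = 6.9 / 1.38
R = 5 cmH2O/(L/s)


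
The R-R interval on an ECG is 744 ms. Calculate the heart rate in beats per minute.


HR = 60 / RR_interval(s)
RR = 744 ms = 0.744 s
HR = 60 / 0.744 = 80.65 bpm


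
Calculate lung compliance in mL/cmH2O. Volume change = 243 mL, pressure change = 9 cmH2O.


C = dV / dP
C = 243 / 9
C = 27 mL/cmH2O


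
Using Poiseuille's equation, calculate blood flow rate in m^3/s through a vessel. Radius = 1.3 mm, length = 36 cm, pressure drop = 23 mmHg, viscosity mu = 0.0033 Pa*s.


Q = pi*r^4*dP / (8*mu*L)
r = 0.0013 m, L = 0.36 m
dP = 23 mmHg = 3066.406 Pa
Q = 2.8950e-06 m^3/s


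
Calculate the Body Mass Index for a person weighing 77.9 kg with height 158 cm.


BMI = weight / height^2
height = 158 cm = 1.58 m
BMI = 77.9 / 1.58^2
BMI = 31.2 kg/m^2


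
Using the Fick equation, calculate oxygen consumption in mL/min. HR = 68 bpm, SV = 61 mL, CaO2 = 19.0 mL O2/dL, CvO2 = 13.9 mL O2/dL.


CO = HR*SV = 68*61/1000 = 4.148 L/min
a-v O2 diff = 19.0 - 13.9 = 5.1 mL/dL
VO2 = CO * (CaO2-CvO2) * 10 dL/L
VO2 = 4.148 * 5.1 * 10
VO2 = 211.5 mL/min


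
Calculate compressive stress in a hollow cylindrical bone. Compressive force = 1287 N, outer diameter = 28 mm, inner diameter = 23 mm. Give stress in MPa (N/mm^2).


A = pi*(r_o^2 - r_i^2)
r_o = 14 mm, r_i = 11.5 mm
A = 200.277 mm^2
sigma = F/A = 1287 / 200.277
sigma = 6.426 MPa


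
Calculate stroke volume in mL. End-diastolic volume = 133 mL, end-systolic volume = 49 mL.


SV = EDV - ESV
SV = 133 - 49
SV = 84 mL


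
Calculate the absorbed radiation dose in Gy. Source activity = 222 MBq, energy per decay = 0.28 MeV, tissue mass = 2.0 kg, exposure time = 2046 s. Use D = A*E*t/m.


A = 222 MBq = 2.2200e+08 Bq
E = 0.28 MeV = 4.4856e-14 J
D = A*E*t/m = 2.2200e+08*4.4856e-14*2046/2.0
D = 0.01019 Gy


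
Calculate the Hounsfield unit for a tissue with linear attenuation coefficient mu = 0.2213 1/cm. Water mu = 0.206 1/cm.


HU = ((mu_tissue - mu_water) / mu_water) * 1000
HU = ((0.2213 - 0.206) / 0.206) * 1000
HU = 74.27


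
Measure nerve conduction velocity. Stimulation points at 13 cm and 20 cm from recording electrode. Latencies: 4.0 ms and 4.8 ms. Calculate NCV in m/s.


Distance = (20 - 13) / 100 = 0.07 m
dt = (4.8 - 4.0) / 1000 = 8.0000e-04 s
NCV = dist / dt = 87.5 m/s


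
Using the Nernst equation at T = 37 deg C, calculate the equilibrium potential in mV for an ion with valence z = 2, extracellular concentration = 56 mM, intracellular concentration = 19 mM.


E = (RT/(zF)) * ln(C_out/C_in)
T = 37 + 273.15 = 310.15 K
E = (8.314 * 310.15 / (2 * 96485)) * ln(56/19)
E = 14.44 mV


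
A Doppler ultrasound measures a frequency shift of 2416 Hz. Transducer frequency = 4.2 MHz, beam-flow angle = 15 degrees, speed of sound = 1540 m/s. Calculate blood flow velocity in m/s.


v = fd * c / (2 * f0 * cos(theta))
v = 2416 * 1540 / (2 * 4.2000e+06 * cos(15))
v = 0.4586 m/s


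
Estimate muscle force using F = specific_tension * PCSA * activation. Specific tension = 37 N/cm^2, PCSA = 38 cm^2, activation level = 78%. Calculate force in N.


F = sigma * PCSA * activation
F = 37 * 38 * 0.78
F = 1097 N


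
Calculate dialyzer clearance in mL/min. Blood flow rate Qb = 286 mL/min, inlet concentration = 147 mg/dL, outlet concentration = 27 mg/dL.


K = Qb * (Cb_in - Cb_out) / Cb_in
K = 286 * (147 - 27) / 147
K = 233.5 mL/min


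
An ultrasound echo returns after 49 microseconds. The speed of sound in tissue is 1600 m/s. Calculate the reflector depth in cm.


depth = c * t / 2
t = 49 us = 4.9000e-05 s
depth = 1600 * 4.9000e-05 / 2
depth = 0.0392 m = 3.92 cm


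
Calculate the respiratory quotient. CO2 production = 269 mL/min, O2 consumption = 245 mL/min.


RQ = VCO2 / VO2
RQ = 269 / 245
RQ = 1.098


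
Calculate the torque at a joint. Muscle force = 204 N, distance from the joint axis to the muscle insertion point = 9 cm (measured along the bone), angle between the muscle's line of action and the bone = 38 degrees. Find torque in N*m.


Torque = F * d * sin(theta)   (moment arm = d*sin(theta))
d = 9 cm = 0.09 m
Torque = 204 * 0.09 * sin(38)
Torque = 11.3 N*m


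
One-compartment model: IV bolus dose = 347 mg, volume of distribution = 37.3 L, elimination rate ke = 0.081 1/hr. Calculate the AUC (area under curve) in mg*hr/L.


C0 = Dose/Vd = 347/37.3 = 9.30295 mg/L
AUC = C0/ke = 9.30295/0.081
AUC = 114.9 mg*hr/L


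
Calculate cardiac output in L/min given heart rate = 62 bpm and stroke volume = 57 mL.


CO = HR * SV
CO = 62 * 57 / 1000
CO = 3.534 L/min


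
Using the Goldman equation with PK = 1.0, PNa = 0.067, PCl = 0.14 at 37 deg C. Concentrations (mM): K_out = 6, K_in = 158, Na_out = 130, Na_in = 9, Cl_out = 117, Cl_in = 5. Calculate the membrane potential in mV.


Vm = (RT/F)*ln((PK*Ko + PNa*Nao + PCl*Cli)/(PK*Ki + PNa*Nai + PCl*Clo))
Numer = 15.41, Denom = 174.983
Vm = -64.93 mV


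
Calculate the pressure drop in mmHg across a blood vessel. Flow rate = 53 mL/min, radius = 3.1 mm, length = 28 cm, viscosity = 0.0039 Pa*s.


dP = 8*mu*L*Q / (pi*r^4)
Q = 53 mL/min = 8.83333e-07 m^3/s
dP = 26.5975 Pa = 26.5975 / 133.322 mmHg = 0.1995 mmHg


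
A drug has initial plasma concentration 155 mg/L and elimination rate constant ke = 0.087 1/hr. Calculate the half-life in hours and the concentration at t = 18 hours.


t_half = ln(2) / ke = 0.693147 / 0.087 = 7.967 hr
C(t) = C0 * exp(-ke*t) = 155 * exp(-0.087*18)
C(18) = 32.38 mg/L


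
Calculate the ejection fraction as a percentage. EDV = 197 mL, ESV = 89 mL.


SV = EDV - ESV = 197 - 89 = 108 mL
EF = SV/EDV * 100 = 108/197 * 100
EF = 54.82%


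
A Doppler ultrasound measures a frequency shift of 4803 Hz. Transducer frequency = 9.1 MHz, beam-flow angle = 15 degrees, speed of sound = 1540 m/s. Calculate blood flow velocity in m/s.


v = fd * c / (2 * f0 * cos(theta))
v = 4803 * 1540 / (2 * 9.1000e+06 * cos(15))
v = 0.4207 m/s


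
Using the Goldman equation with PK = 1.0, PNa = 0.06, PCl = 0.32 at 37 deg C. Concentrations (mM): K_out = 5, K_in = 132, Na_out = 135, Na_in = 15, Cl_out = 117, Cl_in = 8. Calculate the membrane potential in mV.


Vm = (RT/F)*ln((PK*Ko + PNa*Nao + PCl*Cli)/(PK*Ki + PNa*Nai + PCl*Clo))
Numer = 15.66, Denom = 170.34
Vm = -63.78 mV


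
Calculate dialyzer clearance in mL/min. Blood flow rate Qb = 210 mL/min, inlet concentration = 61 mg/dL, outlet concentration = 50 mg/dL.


K = Qb * (Cb_in - Cb_out) / Cb_in
K = 210 * (61 - 50) / 61
K = 37.87 mL/min


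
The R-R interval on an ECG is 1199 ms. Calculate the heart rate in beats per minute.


HR = 60 / RR_interval(s)
RR = 1199 ms = 1.199 s
HR = 60 / 1.199 = 50.04 bpm


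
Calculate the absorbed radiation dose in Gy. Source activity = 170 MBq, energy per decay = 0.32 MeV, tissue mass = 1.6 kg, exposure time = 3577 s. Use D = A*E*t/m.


A = 170 MBq = 1.7000e+08 Bq
E = 0.32 MeV = 5.1264e-14 J
D = A*E*t/m = 1.7000e+08*5.1264e-14*3577/1.6
D = 0.01948 Gy


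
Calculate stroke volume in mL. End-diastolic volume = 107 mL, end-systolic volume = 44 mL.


SV = EDV - ESV
SV = 107 - 44
SV = 63 mL


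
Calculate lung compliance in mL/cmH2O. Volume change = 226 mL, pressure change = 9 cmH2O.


C = dV / dP
C = 226 / 9
C = 25.11 mL/cmH2O


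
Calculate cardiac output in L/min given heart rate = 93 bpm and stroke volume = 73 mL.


CO = HR * SV
CO = 93 * 73 / 1000
CO = 6.789 L/min


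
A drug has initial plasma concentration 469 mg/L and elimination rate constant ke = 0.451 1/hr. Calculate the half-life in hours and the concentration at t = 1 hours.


t_half = ln(2) / ke = 0.693147 / 0.451 = 1.537 hr
C(t) = C0 * exp(-ke*t) = 469 * exp(-0.451*1)
C(1) = 298.7 mg/L


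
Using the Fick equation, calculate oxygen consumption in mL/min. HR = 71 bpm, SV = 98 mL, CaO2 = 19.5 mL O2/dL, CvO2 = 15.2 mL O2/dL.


CO = HR*SV = 71*98/1000 = 6.958 L/min
a-v O2 diff = 19.5 - 15.2 = 4.3 mL/dL
VO2 = CO * (CaO2-CvO2) * 10 dL/L
VO2 = 6.958 * 4.3 * 10
VO2 = 299.2 mL/min


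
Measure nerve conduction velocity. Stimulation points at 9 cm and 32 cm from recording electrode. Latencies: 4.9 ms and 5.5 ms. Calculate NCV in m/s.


Distance = (32 - 9) / 100 = 0.23 m
dt = (5.5 - 4.9) / 1000 = 6.0000e-04 s
NCV = dist / dt = 383.3 m/s


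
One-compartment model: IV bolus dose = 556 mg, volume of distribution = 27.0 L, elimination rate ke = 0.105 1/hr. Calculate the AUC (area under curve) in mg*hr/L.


C0 = Dose/Vd = 556/27.0 = 20.5926 mg/L
AUC = C0/ke = 20.5926/0.105
AUC = 196.1 mg*hr/L


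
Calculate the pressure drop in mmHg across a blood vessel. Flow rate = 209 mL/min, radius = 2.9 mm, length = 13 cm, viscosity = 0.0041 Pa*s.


dP = 8*mu*L*Q / (pi*r^4)
Q = 209 mL/min = 3.48333e-06 m^3/s
dP = 66.8452 Pa = 66.8452 / 133.322 mmHg = 0.5014 mmHg


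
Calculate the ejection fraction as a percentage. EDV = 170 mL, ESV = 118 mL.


SV = EDV - ESV = 170 - 118 = 52 mL
EF = SV/EDV * 100 = 52/170 * 100
EF = 30.59%


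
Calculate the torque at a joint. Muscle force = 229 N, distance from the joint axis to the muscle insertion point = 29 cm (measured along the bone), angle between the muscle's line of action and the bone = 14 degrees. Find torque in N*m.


Torque = F * d * sin(theta)   (moment arm = d*sin(theta))
d = 29 cm = 0.29 m
Torque = 229 * 0.29 * sin(14)
Torque = 16.07 N*m


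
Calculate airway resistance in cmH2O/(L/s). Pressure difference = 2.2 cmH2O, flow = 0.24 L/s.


R = dP / flow
R = 2.2 / 0.24
R = 9.167 cmH2O/(L/s)


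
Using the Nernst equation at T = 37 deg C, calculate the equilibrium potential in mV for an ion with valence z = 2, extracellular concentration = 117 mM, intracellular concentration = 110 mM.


E = (RT/(zF)) * ln(C_out/C_in)
T = 37 + 273.15 = 310.15 K
E = (8.314 * 310.15 / (2 * 96485)) * ln(117/110)
E = 0.8244 mV


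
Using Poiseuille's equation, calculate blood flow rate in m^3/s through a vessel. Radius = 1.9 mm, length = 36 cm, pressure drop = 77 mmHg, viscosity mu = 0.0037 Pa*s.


Q = pi*r^4*dP / (8*mu*L)
r = 0.0019 m, L = 0.36 m
dP = 77 mmHg = 10265.794 Pa
Q = 3.9442e-05 m^3/s


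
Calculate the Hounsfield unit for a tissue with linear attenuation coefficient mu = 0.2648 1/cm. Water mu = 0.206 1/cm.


HU = ((mu_tissue - mu_water) / mu_water) * 1000
HU = ((0.2648 - 0.206) / 0.206) * 1000
HU = 285.4


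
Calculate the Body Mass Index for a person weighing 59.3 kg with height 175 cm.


BMI = weight / height^2
height = 175 cm = 1.75 m
BMI = 59.3 / 1.75^2
BMI = 19.36 kg/m^2


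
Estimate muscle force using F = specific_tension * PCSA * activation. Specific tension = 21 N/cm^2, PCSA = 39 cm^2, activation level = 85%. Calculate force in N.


F = sigma * PCSA * activation
F = 21 * 39 * 0.85
F = 696.1 N


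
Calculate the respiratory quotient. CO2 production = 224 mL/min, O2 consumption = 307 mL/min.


RQ = VCO2 / VO2
RQ = 224 / 307
RQ = 0.7296


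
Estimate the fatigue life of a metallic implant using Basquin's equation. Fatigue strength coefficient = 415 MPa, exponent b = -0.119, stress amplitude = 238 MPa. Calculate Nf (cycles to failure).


sigma_a = sigma_f' * (2Nf)^b
2Nf = (sigma_a/sigma_f')^(1/b)
2Nf = (238/415)^(1/-0.119)
2Nf = 106.94716
Nf = 53.47


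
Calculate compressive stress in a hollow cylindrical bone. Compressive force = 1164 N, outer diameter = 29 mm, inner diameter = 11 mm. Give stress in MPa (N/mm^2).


A = pi*(r_o^2 - r_i^2)
r_o = 14.5 mm, r_i = 5.5 mm
A = 565.487 mm^2
sigma = F/A = 1164 / 565.487
sigma = 2.058 MPa


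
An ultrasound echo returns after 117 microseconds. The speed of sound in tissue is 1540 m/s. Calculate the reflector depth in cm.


depth = c * t / 2
t = 117 us = 1.1700e-04 s
depth = 1540 * 1.1700e-04 / 2
depth = 0.09009 m = 9.009 cm


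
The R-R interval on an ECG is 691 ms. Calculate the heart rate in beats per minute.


HR = 60 / RR_interval(s)
RR = 691 ms = 0.691 s
HR = 60 / 0.691 = 86.83 bpm


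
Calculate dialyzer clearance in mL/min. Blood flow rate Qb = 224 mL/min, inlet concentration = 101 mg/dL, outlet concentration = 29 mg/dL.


K = Qb * (Cb_in - Cb_out) / Cb_in
K = 224 * (101 - 29) / 101
K = 159.7 mL/min


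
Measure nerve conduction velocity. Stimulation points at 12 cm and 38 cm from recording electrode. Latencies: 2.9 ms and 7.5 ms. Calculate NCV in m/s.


Distance = (38 - 12) / 100 = 0.26 m
dt = (7.5 - 2.9) / 1000 = 0.0046 s
NCV = dist / dt = 56.52 m/s


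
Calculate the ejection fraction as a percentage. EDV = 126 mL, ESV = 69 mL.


SV = EDV - ESV = 126 - 69 = 57 mL
EF = SV/EDV * 100 = 57/126 * 100
EF = 45.24%


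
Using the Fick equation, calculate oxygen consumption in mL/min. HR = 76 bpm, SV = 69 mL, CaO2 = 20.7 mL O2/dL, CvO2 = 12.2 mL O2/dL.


CO = HR*SV = 76*69/1000 = 5.244 L/min
a-v O2 diff = 20.7 - 12.2 = 8.5 mL/dL
VO2 = CO * (CaO2-CvO2) * 10 dL/L
VO2 = 5.244 * 8.5 * 10
VO2 = 445.7 mL/min


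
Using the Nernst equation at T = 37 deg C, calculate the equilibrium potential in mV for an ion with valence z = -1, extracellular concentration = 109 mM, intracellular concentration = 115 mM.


E = (RT/(zF)) * ln(C_out/C_in)
T = 37 + 273.15 = 310.15 K
E = (8.314 * 310.15 / (-1 * 96485)) * ln(109/115)
E = 1.432 mV


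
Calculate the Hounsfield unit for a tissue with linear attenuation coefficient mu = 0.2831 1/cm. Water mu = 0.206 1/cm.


HU = ((mu_tissue - mu_water) / mu_water) * 1000
HU = ((0.2831 - 0.206) / 0.206) * 1000
HU = 374.3


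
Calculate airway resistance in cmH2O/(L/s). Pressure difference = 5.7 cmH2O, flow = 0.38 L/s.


R = dP / flow
R = 5.7 / 0.38
R = 15 cmH2O/(L/s)


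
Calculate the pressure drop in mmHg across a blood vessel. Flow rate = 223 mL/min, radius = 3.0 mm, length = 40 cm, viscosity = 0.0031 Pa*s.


dP = 8*mu*L*Q / (pi*r^4)
Q = 223 mL/min = 3.71667e-06 m^3/s
dP = 144.887 Pa = 144.887 / 133.322 mmHg = 1.087 mmHg


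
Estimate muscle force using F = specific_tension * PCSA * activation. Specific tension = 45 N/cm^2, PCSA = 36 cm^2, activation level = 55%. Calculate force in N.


F = sigma * PCSA * activation
F = 45 * 36 * 0.55
F = 891 N


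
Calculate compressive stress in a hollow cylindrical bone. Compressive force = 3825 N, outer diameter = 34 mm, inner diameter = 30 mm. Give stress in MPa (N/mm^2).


A = pi*(r_o^2 - r_i^2)
r_o = 17 mm, r_i = 15 mm
A = 201.062 mm^2
sigma = F/A = 3825 / 201.062
sigma = 19.02 MPa


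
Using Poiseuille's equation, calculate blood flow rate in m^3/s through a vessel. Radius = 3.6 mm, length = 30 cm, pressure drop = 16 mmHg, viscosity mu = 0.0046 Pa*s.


Q = pi*r^4*dP / (8*mu*L)
r = 0.0036 m, L = 0.3 m
dP = 16 mmHg = 2133.152 Pa
Q = 1.0196e-04 m^3/s


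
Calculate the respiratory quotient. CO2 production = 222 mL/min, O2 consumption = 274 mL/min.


RQ = VCO2 / VO2
RQ = 222 / 274
RQ = 0.8102


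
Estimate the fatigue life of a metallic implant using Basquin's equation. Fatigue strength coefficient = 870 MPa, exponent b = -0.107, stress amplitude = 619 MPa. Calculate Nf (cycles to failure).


sigma_a = sigma_f' * (2Nf)^b
2Nf = (sigma_a/sigma_f')^(1/b)
2Nf = (619/870)^(1/-0.107)
2Nf = 24.075523
Nf = 12.04


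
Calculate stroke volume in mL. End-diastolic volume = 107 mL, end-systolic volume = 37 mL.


SV = EDV - ESV
SV = 107 - 37
SV = 70 mL


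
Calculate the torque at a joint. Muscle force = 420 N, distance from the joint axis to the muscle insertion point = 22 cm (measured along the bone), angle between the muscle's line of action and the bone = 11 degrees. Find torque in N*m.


Torque = F * d * sin(theta)   (moment arm = d*sin(theta))
d = 22 cm = 0.22 m
Torque = 420 * 0.22 * sin(11)
Torque = 17.63 N*m


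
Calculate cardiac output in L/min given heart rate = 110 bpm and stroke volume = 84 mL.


CO = HR * SV
CO = 110 * 84 / 1000
CO = 9.24 L/min


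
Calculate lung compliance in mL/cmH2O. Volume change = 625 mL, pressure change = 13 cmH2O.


C = dV / dP
C = 625 / 13
C = 48.08 mL/cmH2O


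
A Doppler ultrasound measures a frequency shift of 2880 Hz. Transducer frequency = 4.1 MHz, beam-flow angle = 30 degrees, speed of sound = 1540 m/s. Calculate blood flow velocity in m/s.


v = fd * c / (2 * f0 * cos(theta))
v = 2880 * 1540 / (2 * 4.1000e+06 * cos(30))
v = 0.6246 m/s


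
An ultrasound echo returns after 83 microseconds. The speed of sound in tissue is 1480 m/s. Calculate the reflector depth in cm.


depth = c * t / 2
t = 83 us = 8.3000e-05 s
depth = 1480 * 8.3000e-05 / 2
depth = 0.06142 m = 6.142 cm


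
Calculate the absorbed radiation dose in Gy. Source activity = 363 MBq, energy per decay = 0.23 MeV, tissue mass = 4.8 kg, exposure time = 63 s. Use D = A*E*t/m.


A = 363 MBq = 3.6300e+08 Bq
E = 0.23 MeV = 3.6846e-14 J
D = A*E*t/m = 3.6300e+08*3.6846e-14*63/4.8
D = 1.7555e-04 Gy


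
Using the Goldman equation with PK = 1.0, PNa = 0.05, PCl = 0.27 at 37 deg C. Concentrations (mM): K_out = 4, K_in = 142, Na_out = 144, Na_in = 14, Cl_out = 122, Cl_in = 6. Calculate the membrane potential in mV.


Vm = (RT/F)*ln((PK*Ko + PNa*Nao + PCl*Cli)/(PK*Ki + PNa*Nai + PCl*Clo))
Numer = 12.82, Denom = 175.64
Vm = -69.95 mV


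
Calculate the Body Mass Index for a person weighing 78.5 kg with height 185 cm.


BMI = weight / height^2
height = 185 cm = 1.85 m
BMI = 78.5 / 1.85^2
BMI = 22.94 kg/m^2


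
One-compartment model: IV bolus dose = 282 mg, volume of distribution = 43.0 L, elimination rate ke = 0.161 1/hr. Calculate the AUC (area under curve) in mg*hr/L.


C0 = Dose/Vd = 282/43.0 = 6.55814 mg/L
AUC = C0/ke = 6.55814/0.161
AUC = 40.73 mg*hr/L


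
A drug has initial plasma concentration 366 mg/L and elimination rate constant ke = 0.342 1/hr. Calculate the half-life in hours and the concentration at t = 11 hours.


t_half = ln(2) / ke = 0.693147 / 0.342 = 2.027 hr
C(t) = C0 * exp(-ke*t) = 366 * exp(-0.342*11)
C(11) = 8.505 mg/L


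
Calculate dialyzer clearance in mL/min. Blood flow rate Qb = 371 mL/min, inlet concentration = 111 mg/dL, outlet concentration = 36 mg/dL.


K = Qb * (Cb_in - Cb_out) / Cb_in
K = 371 * (111 - 36) / 111
K = 250.7 mL/min


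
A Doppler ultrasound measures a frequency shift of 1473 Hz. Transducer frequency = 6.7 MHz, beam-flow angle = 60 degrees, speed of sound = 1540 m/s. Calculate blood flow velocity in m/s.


v = fd * c / (2 * f0 * cos(theta))
v = 1473 * 1540 / (2 * 6.7000e+06 * cos(60))
v = 0.3386 m/s


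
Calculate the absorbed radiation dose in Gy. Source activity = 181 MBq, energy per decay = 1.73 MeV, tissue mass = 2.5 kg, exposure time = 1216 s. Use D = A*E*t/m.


A = 181 MBq = 1.8100e+08 Bq
E = 1.73 MeV = 2.77146e-13 J
D = A*E*t/m = 1.8100e+08*2.77146e-13*1216/2.5
D = 0.0244 Gy


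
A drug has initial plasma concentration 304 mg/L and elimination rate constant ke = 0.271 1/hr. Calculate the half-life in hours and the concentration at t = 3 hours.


t_half = ln(2) / ke = 0.693147 / 0.271 = 2.558 hr
C(t) = C0 * exp(-ke*t) = 304 * exp(-0.271*3)
C(3) = 134.8 mg/L


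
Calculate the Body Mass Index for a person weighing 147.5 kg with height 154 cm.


BMI = weight / height^2
height = 154 cm = 1.54 m
BMI = 147.5 / 1.54^2
BMI = 62.19 kg/m^2


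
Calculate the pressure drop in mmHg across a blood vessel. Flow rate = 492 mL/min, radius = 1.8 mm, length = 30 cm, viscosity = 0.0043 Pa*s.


dP = 8*mu*L*Q / (pi*r^4)
Q = 492 mL/min = 8.2e-06 m^3/s
dP = 2565.98 Pa = 2565.98 / 133.322 mmHg = 19.25 mmHg


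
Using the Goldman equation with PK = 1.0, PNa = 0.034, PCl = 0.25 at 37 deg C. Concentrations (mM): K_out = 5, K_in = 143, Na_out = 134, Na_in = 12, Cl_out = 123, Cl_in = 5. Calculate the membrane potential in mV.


Vm = (RT/F)*ln((PK*Ko + PNa*Nao + PCl*Cli)/(PK*Ki + PNa*Nai + PCl*Clo))
Numer = 10.806, Denom = 174.158
Vm = -74.29 mV


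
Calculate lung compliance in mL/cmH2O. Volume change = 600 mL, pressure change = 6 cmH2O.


C = dV / dP
C = 600 / 6
C = 100 mL/cmH2O


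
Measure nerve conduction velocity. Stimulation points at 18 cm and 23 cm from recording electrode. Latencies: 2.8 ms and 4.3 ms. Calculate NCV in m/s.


Distance = (23 - 18) / 100 = 0.05 m
dt = (4.3 - 2.8) / 1000 = 0.0015 s
NCV = dist / dt = 33.33 m/s


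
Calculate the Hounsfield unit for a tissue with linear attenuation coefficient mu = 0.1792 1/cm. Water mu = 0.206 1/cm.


HU = ((mu_tissue - mu_water) / mu_water) * 1000
HU = ((0.1792 - 0.206) / 0.206) * 1000
HU = -130.1


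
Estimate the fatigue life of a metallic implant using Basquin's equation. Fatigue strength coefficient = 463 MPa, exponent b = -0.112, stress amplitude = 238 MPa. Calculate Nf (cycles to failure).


sigma_a = sigma_f' * (2Nf)^b
2Nf = (sigma_a/sigma_f')^(1/b)
2Nf = (238/463)^(1/-0.112)
2Nf = 380.53373
Nf = 190.3


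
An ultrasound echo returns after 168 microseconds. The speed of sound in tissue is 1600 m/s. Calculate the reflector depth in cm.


depth = c * t / 2
t = 168 us = 1.6800e-04 s
depth = 1600 * 1.6800e-04 / 2
depth = 0.1344 m = 13.44 cm


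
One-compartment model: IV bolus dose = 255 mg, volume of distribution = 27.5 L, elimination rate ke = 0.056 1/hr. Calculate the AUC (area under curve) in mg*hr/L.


C0 = Dose/Vd = 255/27.5 = 9.27273 mg/L
AUC = C0/ke = 9.27273/0.056
AUC = 165.6 mg*hr/L


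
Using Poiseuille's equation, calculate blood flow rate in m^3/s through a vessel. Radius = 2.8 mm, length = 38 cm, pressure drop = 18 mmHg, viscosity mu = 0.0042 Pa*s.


Q = pi*r^4*dP / (8*mu*L)
r = 0.0028 m, L = 0.38 m
dP = 18 mmHg = 2399.796 Pa
Q = 3.6294e-05 m^3/s


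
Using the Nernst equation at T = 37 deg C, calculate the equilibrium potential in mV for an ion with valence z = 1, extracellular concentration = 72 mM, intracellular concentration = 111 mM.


E = (RT/(zF)) * ln(C_out/C_in)
T = 37 + 273.15 = 310.15 K
E = (8.314 * 310.15 / (1 * 96485)) * ln(72/111)
E = -11.57 mV


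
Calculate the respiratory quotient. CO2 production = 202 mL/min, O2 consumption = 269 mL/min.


RQ = VCO2 / VO2
RQ = 202 / 269
RQ = 0.7509


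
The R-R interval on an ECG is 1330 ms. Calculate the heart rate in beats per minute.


HR = 60 / RR_interval(s)
RR = 1330 ms = 1.33 s
HR = 60 / 1.33 = 45.11 bpm


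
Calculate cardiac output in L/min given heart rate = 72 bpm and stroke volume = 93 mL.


CO = HR * SV
CO = 72 * 93 / 1000
CO = 6.696 L/min


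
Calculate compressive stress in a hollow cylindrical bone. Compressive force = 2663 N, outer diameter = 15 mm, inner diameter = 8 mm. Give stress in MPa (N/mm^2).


A = pi*(r_o^2 - r_i^2)
r_o = 7.5 mm, r_i = 4 mm
A = 126.449 mm^2
sigma = F/A = 2663 / 126.449
sigma = 21.06 MPa


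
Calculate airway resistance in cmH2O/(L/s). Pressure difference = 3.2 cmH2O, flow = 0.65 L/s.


R = dP / flow
R = 3.2 / 0.65
R = 4.923 cmH2O/(L/s)


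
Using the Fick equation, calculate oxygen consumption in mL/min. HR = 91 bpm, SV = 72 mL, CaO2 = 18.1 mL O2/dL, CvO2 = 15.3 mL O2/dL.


CO = HR*SV = 91*72/1000 = 6.552 L/min
a-v O2 diff = 18.1 - 15.3 = 2.8 mL/dL
VO2 = CO * (CaO2-CvO2) * 10 dL/L
VO2 = 6.552 * 2.8 * 10
VO2 = 183.5 mL/min


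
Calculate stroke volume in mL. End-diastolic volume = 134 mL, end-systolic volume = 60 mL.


SV = EDV - ESV
SV = 134 - 60
SV = 74 mL


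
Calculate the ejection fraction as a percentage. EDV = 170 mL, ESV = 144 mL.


SV = EDV - ESV = 170 - 144 = 26 mL
EF = SV/EDV * 100 = 26/170 * 100
EF = 15.29%


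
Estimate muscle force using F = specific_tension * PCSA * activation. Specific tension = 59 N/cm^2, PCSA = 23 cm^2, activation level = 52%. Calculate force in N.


F = sigma * PCSA * activation
F = 59 * 23 * 0.52
F = 705.6 N


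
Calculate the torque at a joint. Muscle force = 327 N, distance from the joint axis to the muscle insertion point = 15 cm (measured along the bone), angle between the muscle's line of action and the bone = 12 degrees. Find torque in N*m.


Torque = F * d * sin(theta)   (moment arm = d*sin(theta))
d = 15 cm = 0.15 m
Torque = 327 * 0.15 * sin(12)
Torque = 10.2 N*m


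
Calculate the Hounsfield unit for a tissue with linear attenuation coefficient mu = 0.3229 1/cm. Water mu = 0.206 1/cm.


HU = ((mu_tissue - mu_water) / mu_water) * 1000
HU = ((0.3229 - 0.206) / 0.206) * 1000
HU = 567.5


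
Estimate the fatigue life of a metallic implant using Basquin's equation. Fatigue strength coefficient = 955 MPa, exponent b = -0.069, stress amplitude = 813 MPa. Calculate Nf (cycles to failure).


sigma_a = sigma_f' * (2Nf)^b
2Nf = (sigma_a/sigma_f')^(1/b)
2Nf = (813/955)^(1/-0.069)
2Nf = 10.309304
Nf = 5.155


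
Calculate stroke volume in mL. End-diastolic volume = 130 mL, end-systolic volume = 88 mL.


SV = EDV - ESV
SV = 130 - 88
SV = 42 mL


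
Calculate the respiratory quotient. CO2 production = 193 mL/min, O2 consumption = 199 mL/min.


RQ = VCO2 / VO2
RQ = 193 / 199
RQ = 0.9698


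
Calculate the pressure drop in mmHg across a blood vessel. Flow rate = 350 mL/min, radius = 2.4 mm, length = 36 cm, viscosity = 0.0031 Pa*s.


dP = 8*mu*L*Q / (pi*r^4)
Q = 350 mL/min = 5.83333e-06 m^3/s
dP = 499.662 Pa = 499.662 / 133.322 mmHg = 3.748 mmHg


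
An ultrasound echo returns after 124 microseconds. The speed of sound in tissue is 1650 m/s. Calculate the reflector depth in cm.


depth = c * t / 2
t = 124 us = 1.2400e-04 s
depth = 1650 * 1.2400e-04 / 2
depth = 0.1023 m = 10.23 cm


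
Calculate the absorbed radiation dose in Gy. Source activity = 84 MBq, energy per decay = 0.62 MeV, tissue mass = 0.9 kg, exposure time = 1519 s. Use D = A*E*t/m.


A = 84 MBq = 8.4000e+07 Bq
E = 0.62 MeV = 9.9324e-14 J
D = A*E*t/m = 8.4000e+07*9.9324e-14*1519/0.9
D = 0.01408 Gy


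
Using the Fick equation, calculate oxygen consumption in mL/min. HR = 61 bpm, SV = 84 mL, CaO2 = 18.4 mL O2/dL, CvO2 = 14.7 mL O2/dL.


CO = HR*SV = 61*84/1000 = 5.124 L/min
a-v O2 diff = 18.4 - 14.7 = 3.7 mL/dL
VO2 = CO * (CaO2-CvO2) * 10 dL/L
VO2 = 5.124 * 3.7 * 10
VO2 = 189.6 mL/min


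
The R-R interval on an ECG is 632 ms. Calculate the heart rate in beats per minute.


HR = 60 / RR_interval(s)
RR = 632 ms = 0.632 s
HR = 60 / 0.632 = 94.94 bpm


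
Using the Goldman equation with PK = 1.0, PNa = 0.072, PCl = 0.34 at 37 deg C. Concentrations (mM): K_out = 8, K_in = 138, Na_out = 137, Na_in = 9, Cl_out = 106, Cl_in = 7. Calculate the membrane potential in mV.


Vm = (RT/F)*ln((PK*Ko + PNa*Nao + PCl*Cli)/(PK*Ki + PNa*Nai + PCl*Clo))
Numer = 20.244, Denom = 174.688
Vm = -57.6 mV


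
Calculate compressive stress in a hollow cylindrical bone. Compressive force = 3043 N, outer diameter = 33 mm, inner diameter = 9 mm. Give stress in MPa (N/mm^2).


A = pi*(r_o^2 - r_i^2)
r_o = 16.5 mm, r_i = 4.5 mm
A = 791.681 mm^2
sigma = F/A = 3043 / 791.681
sigma = 3.844 MPa


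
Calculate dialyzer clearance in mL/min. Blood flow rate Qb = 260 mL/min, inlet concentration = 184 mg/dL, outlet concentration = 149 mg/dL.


K = Qb * (Cb_in - Cb_out) / Cb_in
K = 260 * (184 - 149) / 184
K = 49.46 mL/min


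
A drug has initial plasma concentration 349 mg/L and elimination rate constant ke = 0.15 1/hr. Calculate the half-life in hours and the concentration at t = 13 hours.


t_half = ln(2) / ke = 0.693147 / 0.15 = 4.621 hr
C(t) = C0 * exp(-ke*t) = 349 * exp(-0.15*13)
C(13) = 49.65 mg/L


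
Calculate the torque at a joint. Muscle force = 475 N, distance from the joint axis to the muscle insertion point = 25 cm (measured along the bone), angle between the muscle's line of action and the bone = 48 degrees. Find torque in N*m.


Torque = F * d * sin(theta)   (moment arm = d*sin(theta))
d = 25 cm = 0.25 m
Torque = 475 * 0.25 * sin(48)
Torque = 88.25 N*m


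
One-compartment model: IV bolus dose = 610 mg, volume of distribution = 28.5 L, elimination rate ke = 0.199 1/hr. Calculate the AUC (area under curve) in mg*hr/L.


C0 = Dose/Vd = 610/28.5 = 21.4035 mg/L
AUC = C0/ke = 21.4035/0.199
AUC = 107.6 mg*hr/L
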